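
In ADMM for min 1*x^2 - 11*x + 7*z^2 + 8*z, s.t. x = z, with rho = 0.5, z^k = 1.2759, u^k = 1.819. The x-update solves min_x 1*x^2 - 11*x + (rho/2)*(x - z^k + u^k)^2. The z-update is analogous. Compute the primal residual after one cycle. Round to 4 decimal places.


ADMM iteration with rho = 0.5, z^k = 1.2759, u^k = 1.819
Step 1: x-update.
Minimize 1*x^2 - 11*x + (0.5/2)*(x - 1.2759 + 1.819)^2
FOC: (2*1 + 0.5)*x = 11 + 0.5*(1.2759 - 1.819)
x^{k+1} = 4.2914
Step 2: z-update.
Minimize 7*z^2 + 8*z + (0.5/2)*(4.2914 - z + 1.819)^2
FOC: (2*7 + 0.5)*z = -8 + 0.5*(4.2914 + 1.819)
z^{k+1} = -0.341
Step 3: u-update.
u^{k+1} = 1.819 + 4.2914 + 0.341 = 6.4514
Step 4: Primal residual = |4.2914 + 0.341| = 4.6324


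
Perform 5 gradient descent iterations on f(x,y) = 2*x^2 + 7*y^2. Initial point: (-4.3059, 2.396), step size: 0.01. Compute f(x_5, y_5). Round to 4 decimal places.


Gradient descent on f(x,y) = 2*x^2 + 7*y^2.
Starting point: (-4.3059, 2.396), alpha = 0.01
Step 1: grad_x = 2*2*-4.3059 = -17.2236, grad_y = 2*7*2.396 = 33.544
  x_1 = -4.3059 - 0.01*-17.2236 = -4.1337
  y_1 = 2.396 - 0.01*33.544 = 2.0606
Step 2: grad_x = 2*2*-4.1337 = -16.5347, grad_y = 2*7*2.0606 = 28.8478
  x_2 = -4.1337 - 0.01*-16.5347 = -3.9683
  y_2 = 2.0606 - 0.01*28.8478 = 1.7721
Step 3: grad_x = 2*2*-3.9683 = -15.8733, grad_y = 2*7*1.7721 = 24.8091
  x_3 = -3.9683 - 0.01*-15.8733 = -3.8096
  y_3 = 1.7721 - 0.01*24.8091 = 1.524
Step 4: grad_x = 2*2*-3.8096 = -15.2383, grad_y = 2*7*1.524 = 21.3359
  x_4 = -3.8096 - 0.01*-15.2383 = -3.6572
  y_4 = 1.524 - 0.01*21.3359 = 1.3106
Step 5: grad_x = 2*2*-3.6572 = -14.6288, grad_y = 2*7*1.3106 = 18.3488
  x_5 = -3.6572 - 0.01*-14.6288 = -3.5109
  y_5 = 1.3106 - 0.01*18.3488 = 1.1271
f(-3.5109, 1.1271) = 2*(-3.5109)^2 + 7*1.1271^2 = 33.5462


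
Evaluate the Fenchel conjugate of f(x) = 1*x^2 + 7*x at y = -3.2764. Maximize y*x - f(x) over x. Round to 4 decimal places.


f*(y) = sup_x {y*x - a*x^2 - b*x} = sup_x {(y-b)*x - a*x^2}
FOC: (y - b) - 2a*x = 0 => x* = (y - b)/(2a)
x* = (-3.2764 - 7)/(2*1) = -5.1382
f*(-3.2764) = (y-b)^2/(4a) = (-3.2764 - 7)^2/(4*1)
= 105.6044/4 = 26.4011


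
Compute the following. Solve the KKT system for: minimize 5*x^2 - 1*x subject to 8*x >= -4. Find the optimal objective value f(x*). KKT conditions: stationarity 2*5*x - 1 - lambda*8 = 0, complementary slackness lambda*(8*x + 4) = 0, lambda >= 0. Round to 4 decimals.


Step 1: Try lambda = 0 (constraint inactive).
Stationarity: 2*5*x - 1 = 0
x* = 1/(2*5) = 0.1
Check constraint: 8*0.1 = 0.8 >= -4 -- satisfied.
Step 2: Compute optimal value.
f(x*) = 5*0.1^2 - 1*0.1 = -0.05


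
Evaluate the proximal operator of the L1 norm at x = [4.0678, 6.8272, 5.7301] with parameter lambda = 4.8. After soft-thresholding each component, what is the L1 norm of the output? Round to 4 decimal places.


Soft-thresholding with lambda = 4.8:
prox(4.0678) = sign(4.0678)*max(|4.0678| - 4.8, 0) = 0.0
prox(6.8272) = sign(6.8272)*max(|6.8272| - 4.8, 0) = 2.0272
prox(5.7301) = sign(5.7301)*max(|5.7301| - 4.8, 0) = 0.9301
prox(x) = [0.0, 2.0272, 0.9301]
||prox(x)||_1 = 0.0 + 2.0272 + 0.9301 = 2.9573


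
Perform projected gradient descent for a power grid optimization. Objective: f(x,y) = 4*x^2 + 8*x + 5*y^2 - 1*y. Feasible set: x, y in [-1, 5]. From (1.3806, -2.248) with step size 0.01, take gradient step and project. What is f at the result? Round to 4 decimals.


Step 1: Compute gradient at (1.3806, -2.248).
grad_x = 2*4*1.3806 + 8 = 19.0448
grad_y = 2*5*-2.248 - 1 = -23.48
Step 2: Gradient step.
x_raw = 1.3806 - 0.01*19.0448 = 1.1902
y_raw = -2.248 - 0.01*-23.48 = -2.0132
Step 3: Project onto [-1, 5].
x_proj = clip(1.1902) = 1.1902
y_proj = clip(-2.0132) = -1.0
Step 4: Evaluate f.
f(1.1902, -1.0) = 21.1871


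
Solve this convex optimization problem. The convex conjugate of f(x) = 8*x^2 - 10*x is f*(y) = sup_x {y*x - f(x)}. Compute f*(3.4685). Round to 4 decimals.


f*(y) = sup_x {y*x - a*x^2 - b*x} = sup_x {(y-b)*x - a*x^2}
FOC: (y - b) - 2a*x = 0 => x* = (y - b)/(2a)
x* = (3.4685 + 10)/(2*8) = 0.8418
f*(3.4685) = (y-b)^2/(4a) = (3.4685 + 10)^2/(4*8)
= 181.4005/32 = 5.6688


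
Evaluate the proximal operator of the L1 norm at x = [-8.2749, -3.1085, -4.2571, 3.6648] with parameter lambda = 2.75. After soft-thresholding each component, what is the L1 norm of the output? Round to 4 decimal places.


Soft-thresholding with lambda = 2.75:
prox(-8.2749) = sign(-8.2749)*max(|-8.2749| - 2.75, 0) = -5.5249
prox(-3.1085) = sign(-3.1085)*max(|-3.1085| - 2.75, 0) = -0.3585
prox(-4.2571) = sign(-4.2571)*max(|-4.2571| - 2.75, 0) = -1.5071
prox(3.6648) = sign(3.6648)*max(|3.6648| - 2.75, 0) = 0.9148
prox(x) = [-5.5249, -0.3585, -1.5071, 0.9148]
||prox(x)||_1 = 5.5249 + 0.3585 + 1.5071 + 0.9148 = 8.3053


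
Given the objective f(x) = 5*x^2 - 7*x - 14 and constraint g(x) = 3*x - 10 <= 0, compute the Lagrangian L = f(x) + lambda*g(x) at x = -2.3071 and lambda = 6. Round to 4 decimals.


Step 1: Evaluate f(x).
f(-2.3071) = 5*(-2.3071)^2 - 7*(-2.3071) - 14 = 28.7633
Step 2: Evaluate g(x).
g(-2.3071) = 3*-2.3071 - 10 = -16.9213
Step 3: Compute Lagrangian.
L = 28.7633 + 6*-16.9213 = -72.7645


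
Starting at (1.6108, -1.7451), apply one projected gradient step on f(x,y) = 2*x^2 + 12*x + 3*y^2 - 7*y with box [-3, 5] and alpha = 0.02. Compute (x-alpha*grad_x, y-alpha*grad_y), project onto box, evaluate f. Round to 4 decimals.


Step 1: Compute gradient at (1.6108, -1.7451).
grad_x = 2*2*1.6108 + 12 = 18.4432
grad_y = 2*3*-1.7451 - 7 = -17.4706
Step 2: Gradient step.
x_raw = 1.6108 - 0.02*18.4432 = 1.2419
y_raw = -1.7451 - 0.02*-17.4706 = -1.3957
Step 3: Project onto [-3, 5].
x_proj = clip(1.2419) = 1.2419
y_proj = clip(-1.3957) = -1.3957
Step 4: Evaluate f.
f(1.2419, -1.3957) = 33.6017


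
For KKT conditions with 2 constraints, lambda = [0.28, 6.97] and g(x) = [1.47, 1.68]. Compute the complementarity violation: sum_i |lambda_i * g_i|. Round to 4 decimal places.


KKT complementary slackness check:
lambda_1 * g_1 = 0.28 * 1.47 = 0.4116
lambda_2 * g_2 = 6.97 * 1.68 = 11.7096
Total violation = 0.4116 + 11.7096 = 12.1212


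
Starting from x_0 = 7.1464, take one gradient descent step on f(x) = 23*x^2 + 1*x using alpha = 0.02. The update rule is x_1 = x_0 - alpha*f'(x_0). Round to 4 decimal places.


We compute the gradient at x_0 and apply the update.
f'(x) = 46*x + 1
f'(7.1464) = 46*7.1464 + 1 = 329.7344
x_1 = 7.1464 - 0.02*329.7344 = 0.5517


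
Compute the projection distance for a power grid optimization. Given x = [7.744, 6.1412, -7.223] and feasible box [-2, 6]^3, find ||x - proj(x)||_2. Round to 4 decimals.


Project each component onto [-2, 6].
clip(7.744) = 6.0, clip(6.1412) = 6.0, clip(-7.223) = -2.0
Projection = [6.0, 6.0, -2.0]
Squared diffs: [3.0415, 0.0199, 27.2797]
Distance = sqrt(30.3411) = 5.5083


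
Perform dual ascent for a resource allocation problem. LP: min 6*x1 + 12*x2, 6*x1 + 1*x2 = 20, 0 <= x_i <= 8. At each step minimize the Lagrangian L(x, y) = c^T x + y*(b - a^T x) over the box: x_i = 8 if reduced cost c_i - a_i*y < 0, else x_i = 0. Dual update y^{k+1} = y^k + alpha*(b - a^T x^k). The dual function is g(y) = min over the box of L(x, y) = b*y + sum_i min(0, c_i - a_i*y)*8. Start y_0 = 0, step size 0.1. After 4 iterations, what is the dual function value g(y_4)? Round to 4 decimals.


Dual ascent for LP: min 6*x1 + 12*x2, 6*x1 + 1*x2 = 20, 0 <= x_i <= 8
Step 1: y^k = 0.0, reduced costs: (6.0, 12.0)
  x^k = (0.0, 0.0), subgradient = b - a^T x = 20.0
  y^{k+1} = 0.0 + 0.1*20.0 = 2.0
Step 2: y^k = 2.0, reduced costs: (-6.0, 10.0)
  x^k = (8.0, 0.0), subgradient = b - a^T x = -28.0
  y^{k+1} = 2.0 + 0.1*-28.0 = -0.8
Step 3: y^k = -0.8, reduced costs: (10.8, 12.8)
  x^k = (0.0, 0.0), subgradient = b - a^T x = 20.0
  y^{k+1} = -0.8 + 0.1*20.0 = 1.2
Step 4: y^k = 1.2, reduced costs: (-1.2, 10.8)
  x^k = (8.0, 0.0), subgradient = b - a^T x = -28.0
  y^{k+1} = 1.2 + 0.1*-28.0 = -1.6
Dual objective at y_4 = -1.6: reduced costs (15.6, 13.6), box minimizer x = (0.0, 0.0)
g(y_4) = b*y + (c1 - a1*y)*x1 + (c2 - a2*y)*x2 = 20*(-1.6) + 15.6*0.0 + 13.6*0.0 = -32.0 + 0.0 + 0.0 = -32.0


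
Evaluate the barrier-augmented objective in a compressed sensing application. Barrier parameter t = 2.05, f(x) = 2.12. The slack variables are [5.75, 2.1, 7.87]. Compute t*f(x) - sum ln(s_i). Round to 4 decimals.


Step 1: Compute log-barrier.
ln values: [1.7492, 0.7419, 2.0631]
phi = -(1.7492 + 0.7419 + 2.0631) = -4.5542
Step 2: Compute augmented objective.
t*f(x) = 2.05*2.12 = 4.346
Total = 4.346 - 4.5542 = -0.2082


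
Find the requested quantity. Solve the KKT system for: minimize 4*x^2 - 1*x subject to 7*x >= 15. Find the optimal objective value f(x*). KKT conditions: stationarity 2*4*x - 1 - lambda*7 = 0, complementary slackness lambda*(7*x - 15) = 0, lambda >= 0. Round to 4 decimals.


Step 1: Try lambda = 0 (constraint inactive).
x_unc = 1/(2*4) = 0.125
Check: 7*0.125 = 0.875 < 15 -- violated!
Step 2: Constraint must be active: 7*x = 15
x* = 15/7 = 2.1429 (rounded; the exact value 15/7 is used below)
lambda = (2*4*(15/7) - 1)/7 = 2.3061
Step 3: Compute optimal value.
f(x*) = 4*(15/7)^2 - 1*(15/7) = 16.2245


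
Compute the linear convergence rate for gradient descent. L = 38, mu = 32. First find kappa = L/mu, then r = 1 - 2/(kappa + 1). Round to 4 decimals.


Step 1: Compute the condition number.
kappa = L/mu = 38/32 = 1.1875
Step 2: Compute the convergence rate.
r = 1 - 2/(kappa + 1) = 1 - 2*mu/(L + mu) = (L - mu)/(L + mu) = 6/70 = 0.0857


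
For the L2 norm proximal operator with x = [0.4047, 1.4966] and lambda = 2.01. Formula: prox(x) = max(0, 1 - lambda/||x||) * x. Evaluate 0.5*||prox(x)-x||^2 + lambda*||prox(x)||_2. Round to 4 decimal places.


Step 1: Compute ||x||.
||x|| = 1.5504
Step 2: Compute scaling factor.
scale = max(0, 1 - 2.01/1.5504) = 0.0
Step 3: prox(x) = [0.0, 0.0]
||prox(x)|| = 0.0
Step 4: Proximal objective.
0.5*||prox-x||^2 = 1.2018
lambda*||prox|| = 0.0
Total = 1.2018


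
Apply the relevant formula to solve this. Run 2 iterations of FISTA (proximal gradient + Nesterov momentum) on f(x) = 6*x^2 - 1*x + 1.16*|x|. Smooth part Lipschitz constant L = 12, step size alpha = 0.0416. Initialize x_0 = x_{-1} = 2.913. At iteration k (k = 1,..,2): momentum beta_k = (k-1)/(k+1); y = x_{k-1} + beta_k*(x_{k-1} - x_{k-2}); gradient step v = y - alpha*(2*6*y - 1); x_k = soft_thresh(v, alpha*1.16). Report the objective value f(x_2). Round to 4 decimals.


FISTA on f(x) = 6*x^2 - 1*x + 1.16*|x|
L = 12, alpha = 0.0416
Iteration 1: beta = 0.0, y = 2.913 + 0.0*(2.913 - 2.913) = 2.913
  grad(y) = 33.956, v = y - alpha*grad = 1.5004
  prox(v) = soft_thresh(1.5004, 0.0483) = 1.4522
Iteration 2: beta = 0.3333, y = 1.4522 + 0.3333*(1.4522 - 2.913) = 0.9652
  grad(y) = 10.5828, v = y - alpha*grad = 0.525
  prox(v) = soft_thresh(0.525, 0.0483) = 0.4767
f(x_2) = 6*0.4767^2 - 1*0.4767 + 1.16*|0.4767| = 1.4399


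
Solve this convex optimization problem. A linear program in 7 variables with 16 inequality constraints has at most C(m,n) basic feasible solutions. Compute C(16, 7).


Each vertex corresponds to some choice of n active constraints out of m, so the number of vertices is at most C(m, n) = m! / (n!(m-n)!).
m = 16, n = 7
Numerator: 16 * 15 * 14 * 13 * 12 * 11 * 10
Denominator: 7! = 5040
C(16, 7) = 11440


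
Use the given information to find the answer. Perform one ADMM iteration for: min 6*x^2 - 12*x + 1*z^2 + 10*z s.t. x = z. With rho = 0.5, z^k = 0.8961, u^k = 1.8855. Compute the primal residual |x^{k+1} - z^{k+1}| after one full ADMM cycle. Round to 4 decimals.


ADMM iteration with rho = 0.5, z^k = 0.8961, u^k = 1.8855
Step 1: x-update.
Minimize 6*x^2 - 12*x + (0.5/2)*(x - 0.8961 + 1.8855)^2
FOC: (2*6 + 0.5)*x = 12 + 0.5*(0.8961 - 1.8855)
x^{k+1} = 0.9204
Step 2: z-update.
Minimize 1*z^2 + 10*z + (0.5/2)*(0.9204 - z + 1.8855)^2
FOC: (2*1 + 0.5)*z = -10 + 0.5*(0.9204 + 1.8855)
z^{k+1} = -3.4388
Step 3: u-update.
u^{k+1} = 1.8855 + 0.9204 + 3.4388 = 6.2447
Step 4: Primal residual = |0.9204 + 3.4388| = 4.3592


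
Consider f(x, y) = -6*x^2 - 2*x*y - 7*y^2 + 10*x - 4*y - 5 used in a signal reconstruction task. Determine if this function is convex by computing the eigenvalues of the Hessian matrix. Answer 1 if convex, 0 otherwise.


The Hessian of f(x,y) = -6*x^2 - 2*x*y - 7*y^2 + 10*x - 4*y - 5 is:
H = [[-12, -2], [-2, -14]]
Trace = -12 - 14 = -26
Determinant = -12*-14 - (-2)^2 = 164
Discriminant = (-26)^2 - 4*164 = 20.0
Eigenvalues: lambda_1 = -15.2361, lambda_2 = -10.7639
The function is not convex.

0


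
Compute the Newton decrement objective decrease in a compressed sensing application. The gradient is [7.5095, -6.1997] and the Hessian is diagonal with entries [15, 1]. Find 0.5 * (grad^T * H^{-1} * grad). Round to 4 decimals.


Step 1: H is diagonal, so H^(-1) * g = [0.5006, -6.1997].
Step 2: g^T H^(-1) g = sum_i g_i^2 / H_ii
  = (7.5095)^2/15 + (-6.1997)^2/1
  = 3.7595 + 38.4363 = 42.1958
Step 3: Objective decrease = 0.5 * g^T H^(-1) g = 21.0979


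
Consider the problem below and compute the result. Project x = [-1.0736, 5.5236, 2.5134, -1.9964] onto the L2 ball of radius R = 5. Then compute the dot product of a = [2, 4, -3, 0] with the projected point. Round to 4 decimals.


Step 1: Compute ||x|| (intermediates to 6 decimals).
||x|| = sqrt((-1.0736)^2 + 5.5236^2 + 2.5134^2 + (-1.9964)^2) = 6.478084
Step 2: Project.
Since ||x|| > R, scale = R/||x|| = 5/6.478084 = 0.771833, proj(x) = scale * x
proj(x) = [-0.82864, 4.263297, 1.939925, -1.540887]
Step 3: Dot product.
a^T * proj(x) = 2*(-0.82864) + 4*4.263297 - 3*1.939925 + 0*(-1.540887) = 9.5761


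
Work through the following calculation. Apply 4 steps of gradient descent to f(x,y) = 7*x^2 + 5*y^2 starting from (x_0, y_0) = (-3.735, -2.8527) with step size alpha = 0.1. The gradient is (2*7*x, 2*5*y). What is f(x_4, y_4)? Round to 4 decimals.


Gradient descent on f(x,y) = 7*x^2 + 5*y^2.
Starting point: (-3.735, -2.8527), alpha = 0.1
Step 1: grad_x = 2*7*-3.735 = -52.29, grad_y = 2*5*-2.8527 = -28.527
  x_1 = -3.735 - 0.1*-52.29 = 1.494
  y_1 = -2.8527 - 0.1*-28.527 = 0.0
Step 2: grad_x = 2*7*1.494 = 20.916, grad_y = 2*5*0.0 = 0.0
  x_2 = 1.494 - 0.1*20.916 = -0.5976
  y_2 = 0.0 - 0.1*0.0 = 0.0
Step 3: grad_x = 2*7*-0.5976 = -8.3664, grad_y = 2*5*0.0 = 0.0
  x_3 = -0.5976 - 0.1*-8.3664 = 0.239
  y_3 = 0.0 - 0.1*0.0 = 0.0
Step 4: grad_x = 2*7*0.239 = 3.3466, grad_y = 2*5*0.0 = 0.0
  x_4 = 0.239 - 0.1*3.3466 = -0.0956
  y_4 = 0.0 - 0.1*0.0 = 0.0
f(-0.0956, 0.0) = 7*(-0.0956)^2 + 5*0.0^2 = 0.064


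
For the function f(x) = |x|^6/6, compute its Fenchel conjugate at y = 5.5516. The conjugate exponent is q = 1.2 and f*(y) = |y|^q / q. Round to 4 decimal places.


The conjugate exponent q satisfies 1/p + 1/q = 1.
p = 6, so q = 6/(6 - 1) = 1.2
|y|^q = 5.5516^1.2 = 7.8217
f*(5.5516) = 7.8217 / 1.2 = 6.5181


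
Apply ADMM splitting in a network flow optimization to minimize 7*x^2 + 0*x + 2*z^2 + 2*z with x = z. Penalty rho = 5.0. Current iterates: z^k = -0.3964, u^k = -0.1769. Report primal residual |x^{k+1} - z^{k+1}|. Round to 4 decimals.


ADMM iteration with rho = 5.0, z^k = -0.3964, u^k = -0.1769
Step 1: x-update.
Minimize 7*x^2 + 0*x + (5.0/2)*(x + 0.3964 - 0.1769)^2
FOC: (2*7 + 5.0)*x = 0 + 5.0*(-0.3964 + 0.1769)
x^{k+1} = -0.0578
Step 2: z-update.
Minimize 2*z^2 + 2*z + (5.0/2)*(-0.0578 - z - 0.1769)^2
FOC: (2*2 + 5.0)*z = -2 + 5.0*(-0.0578 - 0.1769)
z^{k+1} = -0.3526
Step 3: u-update.
u^{k+1} = -0.1769 - 0.0578 + 0.3526 = 0.1179
Step 4: Primal residual = |-0.0578 + 0.3526| = 0.2948


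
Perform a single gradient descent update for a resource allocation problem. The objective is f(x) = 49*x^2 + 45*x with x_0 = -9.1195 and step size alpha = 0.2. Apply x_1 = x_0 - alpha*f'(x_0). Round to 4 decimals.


We compute the gradient at x_0 and apply the update.
f'(x) = 98*x + 45
f'(-9.1195) = 98*-9.1195 + 45 = -848.711
x_1 = -9.1195 - 0.2*-848.711 = 160.6227


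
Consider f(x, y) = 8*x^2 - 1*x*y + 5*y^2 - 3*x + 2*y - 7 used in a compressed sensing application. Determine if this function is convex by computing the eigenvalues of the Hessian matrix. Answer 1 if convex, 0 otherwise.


The Hessian of f(x,y) = 8*x^2 - 1*x*y + 5*y^2 - 3*x + 2*y - 7 is:
H = [[16, -1], [-1, 10]]
Trace = 16 + 10 = 26
Determinant = 16*10 - (-1)^2 = 159
Discriminant = (26)^2 - 4*159 = 40.0
Eigenvalues: lambda_1 = 9.8377, lambda_2 = 16.1623
The function is convex.

1


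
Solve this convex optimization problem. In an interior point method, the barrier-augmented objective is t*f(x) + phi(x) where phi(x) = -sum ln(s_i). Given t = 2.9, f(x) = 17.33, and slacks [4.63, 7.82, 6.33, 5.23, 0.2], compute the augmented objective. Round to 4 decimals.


Step 1: Compute log-barrier.
ln values: [1.5326, 2.0567, 1.8453, 1.6544, -1.6094]
phi = -(1.5326 + 2.0567 + 1.8453 + 1.6544 - 1.6094) = -5.4795
Step 2: Compute augmented objective.
t*f(x) = 2.9*17.33 = 50.257
Total = 50.257 - 5.4795 = 44.7775


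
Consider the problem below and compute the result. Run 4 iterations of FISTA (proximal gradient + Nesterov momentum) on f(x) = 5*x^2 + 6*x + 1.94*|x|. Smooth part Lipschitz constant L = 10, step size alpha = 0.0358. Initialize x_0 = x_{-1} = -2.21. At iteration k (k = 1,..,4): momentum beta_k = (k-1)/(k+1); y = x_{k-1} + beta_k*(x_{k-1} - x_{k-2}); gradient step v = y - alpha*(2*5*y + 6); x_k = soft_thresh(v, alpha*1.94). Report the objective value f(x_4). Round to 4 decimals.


FISTA on f(x) = 5*x^2 + 6*x + 1.94*|x|
L = 10, alpha = 0.0358
Iteration 1: beta = 0.0, y = -2.21 + 0.0*(-2.21 + 2.21) = -2.21
  grad(y) = -16.1, v = y - alpha*grad = -1.6336
  prox(v) = soft_thresh(-1.6336, 0.0695) = -1.5642
Iteration 2: beta = 0.3333, y = -1.5642 + 0.3333*(-1.5642 + 2.21) = -1.3489
  grad(y) = -7.4889, v = y - alpha*grad = -1.0808
  prox(v) = soft_thresh(-1.0808, 0.0695) = -1.0113
Iteration 3: beta = 0.5, y = -1.0113 + 0.5*(-1.0113 + 1.5642) = -0.7349
  grad(y) = -1.3492, v = y - alpha*grad = -0.6866
  prox(v) = soft_thresh(-0.6866, 0.0695) = -0.6172
Iteration 4: beta = 0.6, y = -0.6172 + 0.6*(-0.6172 + 1.0113) = -0.3807
  grad(y) = 2.1934, v = y - alpha*grad = -0.4592
  prox(v) = soft_thresh(-0.4592, 0.0695) = -0.3897
f(x_4) = 5*(-0.3897)^2 + 6*(-0.3897) + 1.94*|-0.3897| = -0.8229


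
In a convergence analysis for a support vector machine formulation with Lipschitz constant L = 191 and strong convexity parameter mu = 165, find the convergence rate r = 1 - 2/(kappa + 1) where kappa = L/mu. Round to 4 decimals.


Step 1: Compute the condition number.
kappa = L/mu = 191/165 = 1.1576
Step 2: Compute the convergence rate.
r = 1 - 2/(kappa + 1) = 1 - 2*mu/(L + mu) = (L - mu)/(L + mu) = 26/356 = 0.073


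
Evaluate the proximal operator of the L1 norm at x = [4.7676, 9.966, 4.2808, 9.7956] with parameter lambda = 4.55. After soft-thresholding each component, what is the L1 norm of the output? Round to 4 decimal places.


Soft-thresholding with lambda = 4.55:
prox(4.7676) = sign(4.7676)*max(|4.7676| - 4.55, 0) = 0.2176
prox(9.966) = sign(9.966)*max(|9.966| - 4.55, 0) = 5.416
prox(4.2808) = sign(4.2808)*max(|4.2808| - 4.55, 0) = 0.0
prox(9.7956) = sign(9.7956)*max(|9.7956| - 4.55, 0) = 5.2456
prox(x) = [0.2176, 5.416, 0.0, 5.2456]
||prox(x)||_1 = 0.2176 + 5.416 + 0.0 + 5.2456 = 10.8792


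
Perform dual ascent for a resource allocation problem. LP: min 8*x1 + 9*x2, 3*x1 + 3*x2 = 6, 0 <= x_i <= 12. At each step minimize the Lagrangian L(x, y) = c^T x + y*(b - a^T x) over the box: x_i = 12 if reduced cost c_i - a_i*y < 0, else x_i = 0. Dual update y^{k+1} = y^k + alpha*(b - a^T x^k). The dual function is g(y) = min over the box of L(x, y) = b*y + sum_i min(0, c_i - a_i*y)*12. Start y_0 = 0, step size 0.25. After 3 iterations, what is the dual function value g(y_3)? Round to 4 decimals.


Dual ascent for LP: min 8*x1 + 9*x2, 3*x1 + 3*x2 = 6, 0 <= x_i <= 12
Step 1: y^k = 0.0, reduced costs: (8.0, 9.0)
  x^k = (0.0, 0.0), subgradient = b - a^T x = 6.0
  y^{k+1} = 0.0 + 0.25*6.0 = 1.5
Step 2: y^k = 1.5, reduced costs: (3.5, 4.5)
  x^k = (0.0, 0.0), subgradient = b - a^T x = 6.0
  y^{k+1} = 1.5 + 0.25*6.0 = 3.0
Step 3: y^k = 3.0, reduced costs: (-1.0, 0.0)
  x^k = (12.0, 0.0), subgradient = b - a^T x = -30.0
  y^{k+1} = 3.0 + 0.25*-30.0 = -4.5
Dual objective at y_3 = -4.5: reduced costs (21.5, 22.5), box minimizer x = (0.0, 0.0)
g(y_3) = b*y + (c1 - a1*y)*x1 + (c2 - a2*y)*x2 = 6*(-4.5) + 21.5*0.0 + 22.5*0.0 = -27.0 + 0.0 + 0.0 = -27.0


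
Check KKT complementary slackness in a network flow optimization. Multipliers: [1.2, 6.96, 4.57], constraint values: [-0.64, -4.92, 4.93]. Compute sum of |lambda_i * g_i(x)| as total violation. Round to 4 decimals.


KKT complementary slackness check:
lambda_1 * g_1 = 1.2 * -0.64 = -0.768
lambda_2 * g_2 = 6.96 * -4.92 = -34.2432
lambda_3 * g_3 = 4.57 * 4.93 = 22.5301
Total violation = 0.768 + 34.2432 + 22.5301 = 57.5413


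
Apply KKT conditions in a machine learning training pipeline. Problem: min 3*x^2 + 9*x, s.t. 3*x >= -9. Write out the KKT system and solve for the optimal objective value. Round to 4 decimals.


Step 1: Try lambda = 0 (constraint inactive).
Stationarity: 2*3*x + 9 = 0
x* = -9/(2*3) = -1.5
Check constraint: 3*-1.5 = -4.5 >= -9 -- satisfied.
Step 2: Compute optimal value.
f(x*) = 3*(-1.5)^2 + 9*(-1.5) = -6.75


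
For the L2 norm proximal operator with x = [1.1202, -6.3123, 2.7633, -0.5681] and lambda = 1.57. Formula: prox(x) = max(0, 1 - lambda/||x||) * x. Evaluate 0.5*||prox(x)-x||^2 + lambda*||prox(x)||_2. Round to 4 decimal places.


Step 1: Compute ||x||.
||x|| = 7.0042
Step 2: Compute scaling factor.
scale = max(0, 1 - 1.57/7.0042) = 0.7758
Step 3: prox(x) = [0.8691, -4.8974, 2.1439, -0.4408]
||prox(x)|| = 5.4342
Step 4: Proximal objective.
0.5*||prox-x||^2 = 1.2325
lambda*||prox|| = 8.5317
Total = 9.7641


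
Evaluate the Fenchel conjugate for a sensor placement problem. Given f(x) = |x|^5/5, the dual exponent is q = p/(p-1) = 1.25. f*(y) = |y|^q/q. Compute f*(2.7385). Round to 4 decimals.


The conjugate exponent q satisfies 1/p + 1/q = 1.
p = 5, so q = 5/(5 - 1) = 1.25
|y|^q = 2.7385^1.25 = 3.5228
f*(2.7385) = 3.5228 / 1.25 = 2.8183


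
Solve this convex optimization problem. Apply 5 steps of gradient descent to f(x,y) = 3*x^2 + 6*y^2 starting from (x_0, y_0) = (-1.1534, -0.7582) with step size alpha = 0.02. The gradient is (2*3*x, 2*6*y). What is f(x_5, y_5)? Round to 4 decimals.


Gradient descent on f(x,y) = 3*x^2 + 6*y^2.
Starting point: (-1.1534, -0.7582), alpha = 0.02
Step 1: grad_x = 2*3*-1.1534 = -6.9204, grad_y = 2*6*-0.7582 = -9.0984
  x_1 = -1.1534 - 0.02*-6.9204 = -1.015
  y_1 = -0.7582 - 0.02*-9.0984 = -0.5762
Step 2: grad_x = 2*3*-1.015 = -6.09, grad_y = 2*6*-0.5762 = -6.9148
  x_2 = -1.015 - 0.02*-6.09 = -0.8932
  y_2 = -0.5762 - 0.02*-6.9148 = -0.4379
Step 3: grad_x = 2*3*-0.8932 = -5.3592, grad_y = 2*6*-0.4379 = -5.2552
  x_3 = -0.8932 - 0.02*-5.3592 = -0.786
  y_3 = -0.4379 - 0.02*-5.2552 = -0.3328
Step 4: grad_x = 2*3*-0.786 = -4.7161, grad_y = 2*6*-0.3328 = -3.994
  x_4 = -0.786 - 0.02*-4.7161 = -0.6917
  y_4 = -0.3328 - 0.02*-3.994 = -0.253
Step 5: grad_x = 2*3*-0.6917 = -4.1501, grad_y = 2*6*-0.253 = -3.0354
  x_5 = -0.6917 - 0.02*-4.1501 = -0.6087
  y_5 = -0.253 - 0.02*-3.0354 = -0.1922
f(-0.6087, -0.1922) = 3*(-0.6087)^2 + 6*(-0.1922)^2 = 1.3332


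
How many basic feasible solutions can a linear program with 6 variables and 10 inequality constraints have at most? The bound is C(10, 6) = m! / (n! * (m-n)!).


Each vertex corresponds to some choice of n active constraints out of m, so the number of vertices is at most C(m, n) = m! / (n!(m-n)!).
m = 10, n = 6
Numerator: 10 * 9 * 8 * 7 * 6 * 5
Denominator: 6! = 720
C(10, 6) = 210


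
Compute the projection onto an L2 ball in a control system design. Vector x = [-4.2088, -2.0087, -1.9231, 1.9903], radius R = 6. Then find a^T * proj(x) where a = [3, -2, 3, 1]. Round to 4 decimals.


Step 1: Compute ||x|| (intermediates to 6 decimals).
||x|| = sqrt((-4.2088)^2 + (-2.0087)^2 + (-1.9231)^2 + 1.9903^2) = 5.422959
Step 2: Project.
Since ||x|| <= R, proj = x (no scaling needed).
proj(x) = [-4.2088, -2.0087, -1.9231, 1.9903]
Step 3: Dot product.
a^T * proj(x) = 3*(-4.2088) - 2*(-2.0087) + 3*(-1.9231) + 1*1.9903 = -12.388


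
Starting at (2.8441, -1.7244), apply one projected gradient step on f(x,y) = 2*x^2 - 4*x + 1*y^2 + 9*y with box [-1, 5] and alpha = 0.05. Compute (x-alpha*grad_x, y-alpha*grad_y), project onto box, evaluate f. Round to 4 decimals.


Step 1: Compute gradient at (2.8441, -1.7244).
grad_x = 2*2*2.8441 - 4 = 7.3764
grad_y = 2*1*-1.7244 + 9 = 5.5512
Step 2: Gradient step.
x_raw = 2.8441 - 0.05*7.3764 = 2.4753
y_raw = -1.7244 - 0.05*5.5512 = -2.002
Step 3: Project onto [-1, 5].
x_proj = clip(2.4753) = 2.4753
y_proj = clip(-2.002) = -1.0
Step 4: Evaluate f.
f(2.4753, -1.0) = -5.6471


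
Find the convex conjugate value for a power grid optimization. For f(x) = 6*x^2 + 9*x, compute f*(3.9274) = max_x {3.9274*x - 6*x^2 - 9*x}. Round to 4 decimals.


f*(y) = sup_x {y*x - a*x^2 - b*x} = sup_x {(y-b)*x - a*x^2}
FOC: (y - b) - 2a*x = 0 => x* = (y - b)/(2a)
x* = (3.9274 - 9)/(2*6) = -0.4227
f*(3.9274) = (y-b)^2/(4a) = (3.9274 - 9)^2/(4*6)
= 25.7313/24 = 1.0721


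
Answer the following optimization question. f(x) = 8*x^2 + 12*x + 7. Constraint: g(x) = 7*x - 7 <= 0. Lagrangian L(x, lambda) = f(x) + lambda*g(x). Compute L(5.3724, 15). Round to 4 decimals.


Step 1: Evaluate f(x).
f(5.3724) = 8*5.3724^2 + 12*5.3724 + 7 = 302.3703
Step 2: Evaluate g(x).
g(5.3724) = 7*5.3724 - 7 = 30.6068
Step 3: Compute Lagrangian.
L = 302.3703 + 15*30.6068 = 761.4723


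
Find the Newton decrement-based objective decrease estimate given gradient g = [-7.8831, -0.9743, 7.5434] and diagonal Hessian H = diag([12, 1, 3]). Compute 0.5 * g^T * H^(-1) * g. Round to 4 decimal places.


Step 1: H is diagonal, so H^(-1) * g = [-0.6569, -0.9743, 2.5145].
Step 2: g^T H^(-1) g = sum_i g_i^2 / H_ii
  = (-7.8831)^2/12 + (-0.9743)^2/1 + (7.5434)^2/3
  = 5.1786 + 0.9493 + 18.9676 = 25.0955
Step 3: Objective decrease = 0.5 * g^T H^(-1) g = 12.5477


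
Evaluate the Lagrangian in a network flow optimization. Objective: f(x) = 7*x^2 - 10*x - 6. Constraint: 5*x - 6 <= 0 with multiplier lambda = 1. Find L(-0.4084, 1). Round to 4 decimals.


Step 1: Evaluate f(x).
f(-0.4084) = 7*(-0.4084)^2 - 10*(-0.4084) - 6 = -0.7485
Step 2: Evaluate g(x).
g(-0.4084) = 5*-0.4084 - 6 = -8.042
Step 3: Compute Lagrangian.
L = -0.7485 + 1*-8.042 = -8.7905


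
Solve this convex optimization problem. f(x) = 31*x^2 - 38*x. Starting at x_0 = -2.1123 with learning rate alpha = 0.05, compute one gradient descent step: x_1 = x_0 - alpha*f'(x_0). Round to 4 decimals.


We compute the gradient at x_0 and apply the update.
f'(x) = 62*x - 38
f'(-2.1123) = 62*-2.1123 - 38 = -168.9626
x_1 = -2.1123 - 0.05*-168.9626 = 6.3358


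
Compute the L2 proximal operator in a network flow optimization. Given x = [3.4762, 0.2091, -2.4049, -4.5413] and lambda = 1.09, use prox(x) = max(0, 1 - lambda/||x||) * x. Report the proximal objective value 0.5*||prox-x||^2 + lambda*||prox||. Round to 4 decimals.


Step 1: Compute ||x||.
||x|| = 6.2076
Step 2: Compute scaling factor.
scale = max(0, 1 - 1.09/6.2076) = 0.8244
Step 3: prox(x) = [2.8658, 0.1724, -1.9826, -3.7439]
||prox(x)|| = 5.1176
Step 4: Proximal objective.
0.5*||prox-x||^2 = 0.5941
lambda*||prox|| = 5.5782
Total = 6.1723


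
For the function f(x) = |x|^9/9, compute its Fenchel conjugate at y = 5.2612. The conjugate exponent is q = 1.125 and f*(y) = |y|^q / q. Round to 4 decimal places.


The conjugate exponent q satisfies 1/p + 1/q = 1.
p = 9, so q = 9/(9 - 1) = 1.125
|y|^q = 5.2612^1.125 = 6.4747
f*(5.2612) = 6.4747 / 1.125 = 5.7553


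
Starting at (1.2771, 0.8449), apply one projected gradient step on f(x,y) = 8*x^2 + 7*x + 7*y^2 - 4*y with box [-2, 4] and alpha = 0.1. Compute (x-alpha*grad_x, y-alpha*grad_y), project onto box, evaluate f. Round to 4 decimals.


Step 1: Compute gradient at (1.2771, 0.8449).
grad_x = 2*8*1.2771 + 7 = 27.4336
grad_y = 2*7*0.8449 - 4 = 7.8286
Step 2: Gradient step.
x_raw = 1.2771 - 0.1*27.4336 = -1.4663
y_raw = 0.8449 - 0.1*7.8286 = 0.062
Step 3: Project onto [-2, 4].
x_proj = clip(-1.4663) = -1.4663
y_proj = clip(0.062) = 0.062
Step 4: Evaluate f.
f(-1.4663, 0.062) = 6.7143


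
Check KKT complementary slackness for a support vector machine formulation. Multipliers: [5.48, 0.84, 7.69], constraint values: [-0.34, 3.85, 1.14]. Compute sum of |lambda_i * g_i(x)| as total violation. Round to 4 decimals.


KKT complementary slackness check:
lambda_1 * g_1 = 5.48 * -0.34 = -1.8632
lambda_2 * g_2 = 0.84 * 3.85 = 3.234
lambda_3 * g_3 = 7.69 * 1.14 = 8.7666
Total violation = 1.8632 + 3.234 + 8.7666 = 13.8638


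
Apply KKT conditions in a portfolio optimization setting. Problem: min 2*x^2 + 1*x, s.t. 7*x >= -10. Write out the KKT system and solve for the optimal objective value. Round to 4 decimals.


Step 1: Try lambda = 0 (constraint inactive).
Stationarity: 2*2*x + 1 = 0
x* = -1/(2*2) = -0.25
Check constraint: 7*-0.25 = -1.75 >= -10 -- satisfied.
Step 2: Compute optimal value.
f(x*) = 2*(-0.25)^2 + 1*(-0.25) = -0.125


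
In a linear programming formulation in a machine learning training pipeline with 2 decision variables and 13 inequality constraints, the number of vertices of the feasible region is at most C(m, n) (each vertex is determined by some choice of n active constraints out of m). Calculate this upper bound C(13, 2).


Each vertex corresponds to some choice of n active constraints out of m, so the number of vertices is at most C(m, n) = m! / (n!(m-n)!).
m = 13, n = 2
Numerator: 13 * 12
Denominator: 2! = 2
C(13, 2) = 78


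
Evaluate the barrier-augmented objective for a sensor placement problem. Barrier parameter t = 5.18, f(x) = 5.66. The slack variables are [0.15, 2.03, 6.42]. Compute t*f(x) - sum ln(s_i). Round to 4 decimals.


Step 1: Compute log-barrier.
ln values: [-1.8971, 0.708, 1.8594]
phi = -(-1.8971 + 0.708 + 1.8594) = -0.6703
Step 2: Compute augmented objective.
t*f(x) = 5.18*5.66 = 29.3188
Total = 29.3188 - 0.6703 = 28.6485


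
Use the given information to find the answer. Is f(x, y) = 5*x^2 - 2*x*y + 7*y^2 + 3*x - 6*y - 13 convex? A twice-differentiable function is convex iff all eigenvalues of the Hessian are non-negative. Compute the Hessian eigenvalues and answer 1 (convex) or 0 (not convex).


The Hessian of f(x,y) = 5*x^2 - 2*x*y + 7*y^2 + 3*x - 6*y - 13 is:
H = [[10, -2], [-2, 14]]
Trace = 10 + 14 = 24
Determinant = 10*14 - (-2)^2 = 136
Discriminant = (24)^2 - 4*136 = 32.0
Eigenvalues: lambda_1 = 9.1716, lambda_2 = 14.8284
The function is convex.

1


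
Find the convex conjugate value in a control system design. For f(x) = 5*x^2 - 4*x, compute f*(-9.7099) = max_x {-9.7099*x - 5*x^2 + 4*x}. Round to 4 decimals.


f*(y) = sup_x {y*x - a*x^2 - b*x} = sup_x {(y-b)*x - a*x^2}
FOC: (y - b) - 2a*x = 0 => x* = (y - b)/(2a)
x* = (-9.7099 + 4)/(2*5) = -0.571
f*(-9.7099) = (y-b)^2/(4a) = (-9.7099 + 4)^2/(4*5)
= 32.603/20 = 1.6301


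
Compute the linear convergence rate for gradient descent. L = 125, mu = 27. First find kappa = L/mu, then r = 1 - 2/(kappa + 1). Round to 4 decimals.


Step 1: Compute the condition number.
kappa = L/mu = 125/27 = 4.6296
Step 2: Compute the convergence rate.
r = 1 - 2/(kappa + 1) = 1 - 2*mu/(L + mu) = (L - mu)/(L + mu) = 98/152 = 0.6447


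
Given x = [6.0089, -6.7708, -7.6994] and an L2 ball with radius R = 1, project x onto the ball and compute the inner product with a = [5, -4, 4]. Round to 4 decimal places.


Step 1: Compute ||x|| (intermediates to 6 decimals).
||x|| = sqrt(6.0089^2 + (-6.7708)^2 + (-7.6994)^2) = 11.884081
Step 2: Project.
Since ||x|| > R, scale = R/||x|| = 1/11.884081 = 0.084146, proj(x) = scale * x
proj(x) = [0.505625, -0.569736, -0.647874]
Step 3: Dot product.
a^T * proj(x) = 5*0.505625 - 4*(-0.569736) + 4*(-0.647874) = 2.2156


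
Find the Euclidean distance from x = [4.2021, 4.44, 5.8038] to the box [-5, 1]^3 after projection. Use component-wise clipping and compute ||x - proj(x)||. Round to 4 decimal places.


Project each component onto [-5, 1].
clip(4.2021) = 1.0, clip(4.44) = 1.0, clip(5.8038) = 1.0
Projection = [1.0, 1.0, 1.0]
Squared diffs: [10.2534, 11.8336, 23.0765]
Distance = sqrt(45.1635) = 6.7204


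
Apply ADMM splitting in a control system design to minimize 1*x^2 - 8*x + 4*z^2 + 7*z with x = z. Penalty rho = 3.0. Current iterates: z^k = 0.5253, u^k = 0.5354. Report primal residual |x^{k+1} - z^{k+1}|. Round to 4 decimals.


ADMM iteration with rho = 3.0, z^k = 0.5253, u^k = 0.5354
Step 1: x-update.
Minimize 1*x^2 - 8*x + (3.0/2)*(x - 0.5253 + 0.5354)^2
FOC: (2*1 + 3.0)*x = 8 + 3.0*(0.5253 - 0.5354)
x^{k+1} = 1.5939
Step 2: z-update.
Minimize 4*z^2 + 7*z + (3.0/2)*(1.5939 - z + 0.5354)^2
FOC: (2*4 + 3.0)*z = -7 + 3.0*(1.5939 + 0.5354)
z^{k+1} = -0.0556
Step 3: u-update.
u^{k+1} = 0.5354 + 1.5939 + 0.0556 = 2.185
Step 4: Primal residual = |1.5939 + 0.0556| = 1.6496


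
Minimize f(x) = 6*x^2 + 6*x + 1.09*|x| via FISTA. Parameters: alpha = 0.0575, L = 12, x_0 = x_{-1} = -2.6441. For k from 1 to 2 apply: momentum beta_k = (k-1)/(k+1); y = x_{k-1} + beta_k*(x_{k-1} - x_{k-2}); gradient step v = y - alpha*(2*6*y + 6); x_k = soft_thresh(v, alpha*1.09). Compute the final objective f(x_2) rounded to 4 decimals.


FISTA on f(x) = 6*x^2 + 6*x + 1.09*|x|
L = 12, alpha = 0.0575
Iteration 1: beta = 0.0, y = -2.6441 + 0.0*(-2.6441 + 2.6441) = -2.6441
  grad(y) = -25.7292, v = y - alpha*grad = -1.1647
  prox(v) = soft_thresh(-1.1647, 0.0627) = -1.102
Iteration 2: beta = 0.3333, y = -1.102 + 0.3333*(-1.102 + 2.6441) = -0.588
  grad(y) = -1.0555, v = y - alpha*grad = -0.5273
  prox(v) = soft_thresh(-0.5273, 0.0627) = -0.4646
f(x_2) = 6*(-0.4646)^2 + 6*(-0.4646) + 1.09*|-0.4646| = -0.9861


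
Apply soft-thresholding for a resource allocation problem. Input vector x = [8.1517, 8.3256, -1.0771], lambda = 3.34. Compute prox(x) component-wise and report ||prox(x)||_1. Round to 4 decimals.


Soft-thresholding with lambda = 3.34:
prox(8.1517) = sign(8.1517)*max(|8.1517| - 3.34, 0) = 4.8117
prox(8.3256) = sign(8.3256)*max(|8.3256| - 3.34, 0) = 4.9856
prox(-1.0771) = sign(-1.0771)*max(|-1.0771| - 3.34, 0) = 0.0
prox(x) = [4.8117, 4.9856, 0.0]
||prox(x)||_1 = 4.8117 + 4.9856 + 0.0 = 9.7973


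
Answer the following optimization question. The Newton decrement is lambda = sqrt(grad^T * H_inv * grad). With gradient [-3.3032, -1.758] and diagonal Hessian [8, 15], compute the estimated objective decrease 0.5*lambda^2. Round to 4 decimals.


Step 1: H is diagonal, so H^(-1) * g = [-0.4129, -0.1172].
Step 2: g^T H^(-1) g = sum_i g_i^2 / H_ii
  = (-3.3032)^2/8 + (-1.758)^2/15
  = 1.3639 + 0.206 = 1.5699
Step 3: Objective decrease = 0.5 * g^T H^(-1) g = 0.785


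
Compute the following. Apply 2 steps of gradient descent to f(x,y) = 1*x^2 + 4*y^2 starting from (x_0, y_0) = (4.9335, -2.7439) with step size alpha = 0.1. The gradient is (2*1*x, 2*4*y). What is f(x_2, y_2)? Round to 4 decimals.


Gradient descent on f(x,y) = 1*x^2 + 4*y^2.
Starting point: (4.9335, -2.7439), alpha = 0.1
Step 1: grad_x = 2*1*4.9335 = 9.867, grad_y = 2*4*-2.7439 = -21.9512
  x_1 = 4.9335 - 0.1*9.867 = 3.9468
  y_1 = -2.7439 - 0.1*-21.9512 = -0.5488
Step 2: grad_x = 2*1*3.9468 = 7.8936, grad_y = 2*4*-0.5488 = -4.3902
  x_2 = 3.9468 - 0.1*7.8936 = 3.1574
  y_2 = -0.5488 - 0.1*-4.3902 = -0.1098
f(3.1574, -0.1098) = 1*3.1574^2 + 4*(-0.1098)^2 = 10.0176


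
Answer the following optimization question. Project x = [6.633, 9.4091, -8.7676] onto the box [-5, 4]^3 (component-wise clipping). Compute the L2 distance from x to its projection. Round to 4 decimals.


Project each component onto [-5, 4].
clip(6.633) = 4.0, clip(9.4091) = 4.0, clip(-8.7676) = -5.0
Projection = [4.0, 4.0, -5.0]
Squared diffs: [6.9327, 29.2584, 14.1948]
Distance = sqrt(50.3859) = 7.0983


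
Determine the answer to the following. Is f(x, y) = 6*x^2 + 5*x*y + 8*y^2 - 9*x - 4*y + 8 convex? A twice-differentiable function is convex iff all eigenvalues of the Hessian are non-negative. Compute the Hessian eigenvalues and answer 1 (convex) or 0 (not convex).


The Hessian of f(x,y) = 6*x^2 + 5*x*y + 8*y^2 - 9*x - 4*y + 8 is:
H = [[12, 5], [5, 16]]
Trace = 12 + 16 = 28
Determinant = 12*16 - (5)^2 = 167
Discriminant = (28)^2 - 4*167 = 116.0
Eigenvalues: lambda_1 = 8.6148, lambda_2 = 19.3852
The function is convex.

1


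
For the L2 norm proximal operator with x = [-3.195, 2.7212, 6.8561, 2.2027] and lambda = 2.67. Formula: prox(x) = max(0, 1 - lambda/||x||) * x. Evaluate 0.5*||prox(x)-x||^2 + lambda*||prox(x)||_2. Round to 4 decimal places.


Step 1: Compute ||x||.
||x|| = 8.3349
Step 2: Compute scaling factor.
scale = max(0, 1 - 2.67/8.3349) = 0.6797
Step 3: prox(x) = [-2.1715, 1.8495, 4.6598, 1.4971]
||prox(x)|| = 5.6649
Step 4: Proximal objective.
0.5*||prox-x||^2 = 3.5645
lambda*||prox|| = 15.1253
Total = 18.6898


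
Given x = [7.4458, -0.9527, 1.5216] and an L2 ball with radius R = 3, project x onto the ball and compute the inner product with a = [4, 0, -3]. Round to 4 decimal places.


Step 1: Compute ||x|| (intermediates to 6 decimals).
||x|| = sqrt(7.4458^2 + (-0.9527)^2 + 1.5216^2) = 7.659167
Step 2: Project.
Since ||x|| > R, scale = R/||x|| = 3/7.659167 = 0.391688, proj(x) = scale * x
proj(x) = [2.916431, -0.373161, 0.595992]
Step 3: Dot product.
a^T * proj(x) = 4*2.916431 + 0*(-0.373161) - 3*0.595992 = 9.8777


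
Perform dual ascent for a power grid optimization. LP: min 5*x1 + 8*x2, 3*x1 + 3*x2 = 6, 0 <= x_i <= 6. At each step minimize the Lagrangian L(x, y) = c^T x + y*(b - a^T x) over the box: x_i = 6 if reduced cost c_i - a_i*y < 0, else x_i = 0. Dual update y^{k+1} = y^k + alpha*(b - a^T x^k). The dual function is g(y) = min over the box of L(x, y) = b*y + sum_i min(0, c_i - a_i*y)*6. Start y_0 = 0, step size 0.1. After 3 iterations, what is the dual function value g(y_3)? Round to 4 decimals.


Dual ascent for LP: min 5*x1 + 8*x2, 3*x1 + 3*x2 = 6, 0 <= x_i <= 6
Step 1: y^k = 0.0, reduced costs: (5.0, 8.0)
  x^k = (0.0, 0.0), subgradient = b - a^T x = 6.0
  y^{k+1} = 0.0 + 0.1*6.0 = 0.6
Step 2: y^k = 0.6, reduced costs: (3.2, 6.2)
  x^k = (0.0, 0.0), subgradient = b - a^T x = 6.0
  y^{k+1} = 0.6 + 0.1*6.0 = 1.2
Step 3: y^k = 1.2, reduced costs: (1.4, 4.4)
  x^k = (0.0, 0.0), subgradient = b - a^T x = 6.0
  y^{k+1} = 1.2 + 0.1*6.0 = 1.8
Dual objective at y_3 = 1.8: reduced costs (-0.4, 2.6), box minimizer x = (6.0, 0.0)
g(y_3) = b*y + (c1 - a1*y)*x1 + (c2 - a2*y)*x2 = 6*1.8 + (-0.4)*6.0 + 2.6*0.0 = 10.8 - 2.4 + 0.0 = 8.4


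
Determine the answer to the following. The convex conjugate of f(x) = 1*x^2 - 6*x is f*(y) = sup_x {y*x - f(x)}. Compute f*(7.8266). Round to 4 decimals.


f*(y) = sup_x {y*x - a*x^2 - b*x} = sup_x {(y-b)*x - a*x^2}
FOC: (y - b) - 2a*x = 0 => x* = (y - b)/(2a)
x* = (7.8266 + 6)/(2*1) = 6.9133
f*(7.8266) = (y-b)^2/(4a) = (7.8266 + 6)^2/(4*1)
= 191.1749/4 = 47.7937


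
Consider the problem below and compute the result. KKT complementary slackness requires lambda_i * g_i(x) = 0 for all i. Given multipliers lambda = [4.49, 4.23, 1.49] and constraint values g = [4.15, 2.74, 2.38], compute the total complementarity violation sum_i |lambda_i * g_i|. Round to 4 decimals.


KKT complementary slackness check:
lambda_1 * g_1 = 4.49 * 4.15 = 18.6335
lambda_2 * g_2 = 4.23 * 2.74 = 11.5902
lambda_3 * g_3 = 1.49 * 2.38 = 3.5462
Total violation = 18.6335 + 11.5902 + 3.5462 = 33.7699


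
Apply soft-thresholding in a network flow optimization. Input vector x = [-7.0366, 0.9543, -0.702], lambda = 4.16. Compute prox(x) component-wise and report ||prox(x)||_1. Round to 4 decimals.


Soft-thresholding with lambda = 4.16:
prox(-7.0366) = sign(-7.0366)*max(|-7.0366| - 4.16, 0) = -2.8766
prox(0.9543) = sign(0.9543)*max(|0.9543| - 4.16, 0) = 0.0
prox(-0.702) = sign(-0.702)*max(|-0.702| - 4.16, 0) = 0.0
prox(x) = [-2.8766, 0.0, 0.0]
||prox(x)||_1 = 2.8766 + 0.0 + 0.0 = 2.8766


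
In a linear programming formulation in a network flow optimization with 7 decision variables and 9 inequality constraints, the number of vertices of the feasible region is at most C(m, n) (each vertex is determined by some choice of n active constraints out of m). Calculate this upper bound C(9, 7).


Each vertex corresponds to some choice of n active constraints out of m, so the number of vertices is at most C(m, n) = m! / (n!(m-n)!).
m = 9, n = 7
Numerator: 9 * 8 * 7 * 6 * 5 * 4 * 3
Denominator: 7! = 5040
C(9, 7) = 36
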